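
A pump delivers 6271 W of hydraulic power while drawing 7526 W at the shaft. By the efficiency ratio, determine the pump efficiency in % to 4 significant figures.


Approach: apply the efficiency ratio, eta = (P_out/P_in)*100.
eta = (6271 / 7526) * 100 = 83.32 %
Therefore the pump efficiency = 83.32 %.


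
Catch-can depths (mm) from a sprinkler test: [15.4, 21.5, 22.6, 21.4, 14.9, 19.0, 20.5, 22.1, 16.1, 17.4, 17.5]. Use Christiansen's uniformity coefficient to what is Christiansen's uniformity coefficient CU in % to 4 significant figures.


Approach: apply Christiansen's uniformity coefficient, CU = (1 - mean_abs_deviation/mean)*100.
mean = 18.9455 mm
mean |d_i - mean| = 2.44132 mm
CU = (1 - 2.44132/18.9455)*100 = 87.11 %
Therefore Christiansen's uniformity coefficient CU = 87.11 %.


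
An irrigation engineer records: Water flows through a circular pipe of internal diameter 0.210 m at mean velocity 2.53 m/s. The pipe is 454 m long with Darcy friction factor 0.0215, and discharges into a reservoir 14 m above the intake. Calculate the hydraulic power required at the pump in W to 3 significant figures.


Approach: apply continuity + Darcy-Weisbach + hydraulic power, Q = A*v; hf = f*(L/D)*(v^2/(2g)); H = static + hf; P = rho*g*Q*H.
Step 1 — flow rate (continuity, Q = A*v):
  A = pi*(0.210/2)^2 = 0.034636 m^2
  Q = 0.034636 * 2.53 = 0.087629 m^3/s
Step 2 — friction head loss (Darcy-Weisbach):
  hf = 0.0215 * (454/0.210) * (2.53^2 / (2*9.81))
  hf = 15.164 m
Step 3 — total head: H = 14 + 15.164 = 29.164 m
Step 4 — hydraulic power (P = rho*g*Q*H):
  P = 1000 * 9.81 * 0.087629 * 29.164 = 25100 W
Therefore the hydraulic power required at the pump = 25100 W.


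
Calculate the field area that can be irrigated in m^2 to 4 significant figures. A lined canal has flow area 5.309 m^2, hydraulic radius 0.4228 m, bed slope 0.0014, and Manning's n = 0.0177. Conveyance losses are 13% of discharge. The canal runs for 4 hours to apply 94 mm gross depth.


Approach: apply Manning's equation with a conveyance and depth budget, Q = (1/n)*A*R^(2/3)*S^(1/2); Q_field = Q*(1-loss); Area = Q_field*t/(d/1000).
Step 1 — canal discharge (Manning's equation):
  Q = (1/0.0177) * 5.309 * 0.4228^(2/3) * 0.0014^(1/2) = 6.32208 m^3/s
Step 2 — delivered flow: Q_field = 6.32208*(1 - 13/100) = 5.50021 m^3/s
Step 3 — volume delivered: V = 5.50021 * 4*3600 = 79203.0 m^3
Step 4 — area served: A = V / (depth/1000) = 79203.0 / 0.094 = 842600 m^2
Therefore the field area that can be irrigated = 842600 m^2.


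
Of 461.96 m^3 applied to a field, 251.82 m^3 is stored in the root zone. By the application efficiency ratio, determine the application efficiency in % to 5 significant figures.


Approach: apply the application efficiency ratio, Ea = (stored/applied)*100.
Ea = (251.82/461.96)*100 = 54.511 %
Therefore the application efficiency = 54.511 %.


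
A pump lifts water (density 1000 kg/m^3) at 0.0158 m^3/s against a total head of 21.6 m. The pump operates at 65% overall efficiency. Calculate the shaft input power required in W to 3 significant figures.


Approach: apply hydraulic power then efficiency conversion, P = rho*g*Q*H; P_in = P/eta.
Step 1 — hydraulic power (P = rho*g*Q*H):
  P = 1000 * 9.81 * 0.0158 * 21.6 = 3348.0 W
Step 2 — input power: P_in = P/eta = 3348.0 / 0.65 = 5150 W
Therefore the shaft input power required = 5150 W.


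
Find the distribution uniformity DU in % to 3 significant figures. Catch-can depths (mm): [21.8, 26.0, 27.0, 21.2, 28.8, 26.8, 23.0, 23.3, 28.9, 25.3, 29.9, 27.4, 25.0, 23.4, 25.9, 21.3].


Approach: apply the low-quarter distribution uniformity, DU = (mean of lowest quarter of readings / overall mean)*100.
sorted lowest 4 of 16: [21.2, 21.3, 21.8, 23.0] -> mean = 21.825 mm
overall mean = 25.312 mm
DU = (21.825/25.312)*100 = 86.2 %
Therefore the distribution uniformity DU = 86.2 %.


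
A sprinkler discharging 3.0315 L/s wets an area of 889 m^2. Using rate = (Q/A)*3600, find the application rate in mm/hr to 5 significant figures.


rate = (3.0315 / 889) * 3600 = 12.276 mm/hr
Therefore the application rate = 12.276 mm/hr.


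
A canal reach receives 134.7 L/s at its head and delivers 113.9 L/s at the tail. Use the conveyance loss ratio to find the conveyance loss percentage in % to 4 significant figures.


Approach: apply the conveyance loss ratio, loss% = ((Q_head - Q_tail)/Q_head)*100.
loss = ((134.7 - 113.9)/134.7)*100 = 15.44 %
Therefore the conveyance loss percentage = 15.44 %.


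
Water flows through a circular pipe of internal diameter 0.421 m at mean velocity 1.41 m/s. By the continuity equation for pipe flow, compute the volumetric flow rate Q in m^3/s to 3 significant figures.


Approach: apply the continuity equation for pipe flow, Q = A * v with A = pi*(D/2)^2.
A = pi*(0.421/2)^2 = 0.13920 m^2
Q = 0.13920 * 1.41 = 0.196 m^3/s
Therefore the volumetric flow rate Q = 0.196 m^3/s.


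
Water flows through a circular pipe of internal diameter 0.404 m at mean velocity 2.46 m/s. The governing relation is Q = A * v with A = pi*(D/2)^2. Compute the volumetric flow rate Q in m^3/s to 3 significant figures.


A = pi*(0.404/2)^2 = 0.12819 m^2
Q = 0.12819 * 2.46 = 0.315 m^3/s
Therefore the volumetric flow rate Q = 0.315 m^3/s.


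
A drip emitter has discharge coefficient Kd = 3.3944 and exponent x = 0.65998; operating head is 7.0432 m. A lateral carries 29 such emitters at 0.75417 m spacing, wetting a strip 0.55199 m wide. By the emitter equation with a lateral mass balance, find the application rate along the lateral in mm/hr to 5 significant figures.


Approach: apply the emitter equation with a lateral mass balance, q = Kd*h^x; Q = n*q; rate = Q/(n*spacing*width).
Step 1 — single emitter flow (q = Kd*h^x):
  q = 3.3944 * 7.0432^0.65998 = 12.31046 L/hr
Step 2 — total lateral flow: Q = 29 * 12.31046 = 357.0033 L/hr
Step 3 — wetted area: A = 29 * 0.75417 * 0.55199 = 12.07253 m^2
Step 4 — application rate: Q/A = 357.0033/12.07253 = 29.572 mm/hr
Therefore the application rate along the lateral = 29.572 mm/hr.


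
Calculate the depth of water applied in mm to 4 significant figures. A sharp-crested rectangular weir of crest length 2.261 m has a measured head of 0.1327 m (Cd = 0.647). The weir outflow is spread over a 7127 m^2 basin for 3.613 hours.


Approach: apply the rectangular weir equation with a volume-to-depth conversion, Q = (2/3)*Cd*L*sqrt(2g)*H^1.5; d = Q*t/A * 1000.
Step 1 — weir discharge:
  Q = (2/3)*0.647*2.261*sqrt(2*9.81)*0.1327^1.5 = 0.208819 m^3/s
Step 2 — volume: V = 0.208819 * 3.613*3600 = 2716.06 m^3
Step 3 — depth: d = V/A * 1000 = 2716.06/7127 * 1000 = 381.1 mm
Therefore the depth of water applied = 381.1 mm.


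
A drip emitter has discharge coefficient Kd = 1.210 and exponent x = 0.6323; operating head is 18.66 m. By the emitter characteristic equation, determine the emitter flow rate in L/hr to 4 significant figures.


Approach: apply the emitter characteristic equation, q = Kd * h^x.
q = 1.210 * 18.66^0.6323 = 7.698 L/hr
Therefore the emitter flow rate = 7.698 L/hr.


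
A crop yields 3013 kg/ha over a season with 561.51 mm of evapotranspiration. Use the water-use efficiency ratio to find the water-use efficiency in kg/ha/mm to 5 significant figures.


Approach: apply the water-use efficiency ratio, WUE = yield/ET.
WUE = 3013 / 561.51 = 5.3659 kg/ha/mm
Therefore the water-use efficiency = 5.3659 kg/ha/mm.


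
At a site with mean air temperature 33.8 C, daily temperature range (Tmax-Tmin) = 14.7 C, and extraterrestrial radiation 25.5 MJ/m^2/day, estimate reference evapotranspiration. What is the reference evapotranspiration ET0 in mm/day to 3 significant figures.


Approach: apply the Hargreaves-Samani method, ET0 = 0.0023*(Tmean+17.8)*sqrt(Tmax-Tmin)*0.408*Ra.
ET0 = 0.0023*(33.8+17.8)*sqrt(14.7)*0.408*25.5 = 4.73 mm/day
Therefore the reference evapotranspiration ET0 = 4.73 mm/day.


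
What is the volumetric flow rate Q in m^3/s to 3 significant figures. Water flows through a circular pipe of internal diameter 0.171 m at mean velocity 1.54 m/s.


Approach: apply the continuity equation for pipe flow, Q = A * v with A = pi*(D/2)^2.
A = pi*(0.171/2)^2 = 0.022966 m^2
Q = 0.022966 * 1.54 = 0.0354 m^3/s
Therefore the volumetric flow rate Q = 0.0354 m^3/s.


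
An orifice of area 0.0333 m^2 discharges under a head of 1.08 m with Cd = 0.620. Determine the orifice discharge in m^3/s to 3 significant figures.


Approach: apply the orifice equation, Q = Cd*A*sqrt(2*g*h).
Q = 0.620 * 0.0333 * sqrt(2*9.81*1.08) = 0.0950 m^3/s
Therefore the orifice discharge = 0.0950 m^3/s.


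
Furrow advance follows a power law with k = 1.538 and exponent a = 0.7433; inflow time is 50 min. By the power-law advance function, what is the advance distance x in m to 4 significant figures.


Approach: apply the power-law advance function, x = k*t^a.
x = 1.538 * 50^0.7433 = 28.17 m
Therefore the advance distance x = 28.17 m.


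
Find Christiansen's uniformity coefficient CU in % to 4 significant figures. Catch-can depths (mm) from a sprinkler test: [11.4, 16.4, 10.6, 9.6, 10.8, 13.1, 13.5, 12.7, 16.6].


Approach: apply Christiansen's uniformity coefficient, CU = (1 - mean_abs_deviation/mean)*100.
mean = 12.7444 mm
mean |d_i - mean| = 1.91605 mm
CU = (1 - 1.91605/12.7444)*100 = 84.97 %
Therefore Christiansen's uniformity coefficient CU = 84.97 %.


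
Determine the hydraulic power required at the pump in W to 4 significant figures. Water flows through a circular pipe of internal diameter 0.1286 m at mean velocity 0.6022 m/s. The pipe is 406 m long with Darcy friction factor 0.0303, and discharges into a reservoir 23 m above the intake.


Approach: apply continuity + Darcy-Weisbach + hydraulic power, Q = A*v; hf = f*(L/D)*(v^2/(2g)); H = static + hf; P = rho*g*Q*H.
Step 1 — flow rate (continuity, Q = A*v):
  A = pi*(0.1286/2)^2 = 0.0129889 m^2
  Q = 0.0129889 * 0.6022 = 0.00782191 m^3/s
Step 2 — friction head loss (Darcy-Weisbach):
  hf = 0.0303 * (406/0.1286) * (0.6022^2 / (2*9.81))
  hf = 1.76811 m
Step 3 — total head: H = 23 + 1.76811 = 24.7681 m
Step 4 — hydraulic power (P = rho*g*Q*H):
  P = 1000 * 9.81 * 0.00782191 * 24.7681 = 1901 W
Therefore the hydraulic power required at the pump = 1901 W.


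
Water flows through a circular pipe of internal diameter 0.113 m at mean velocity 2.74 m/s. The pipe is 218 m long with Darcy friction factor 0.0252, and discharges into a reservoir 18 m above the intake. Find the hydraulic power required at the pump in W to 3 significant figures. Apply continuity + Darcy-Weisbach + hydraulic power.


Approach: apply continuity + Darcy-Weisbach + hydraulic power, Q = A*v; hf = f*(L/D)*(v^2/(2g)); H = static + hf; P = rho*g*Q*H.
Step 1 — flow rate (continuity, Q = A*v):
  A = pi*(0.113/2)^2 = 0.010029 m^2
  Q = 0.010029 * 2.74 = 0.027479 m^3/s
Step 2 — friction head loss (Darcy-Weisbach):
  hf = 0.0252 * (218/0.113) * (2.74^2 / (2*9.81))
  hf = 18.603 m
Step 3 — total head: H = 18 + 18.603 = 36.603 m
Step 4 — hydraulic power (P = rho*g*Q*H):
  P = 1000 * 9.81 * 0.027479 * 36.603 = 9870 W
Therefore the hydraulic power required at the pump = 9870 W.


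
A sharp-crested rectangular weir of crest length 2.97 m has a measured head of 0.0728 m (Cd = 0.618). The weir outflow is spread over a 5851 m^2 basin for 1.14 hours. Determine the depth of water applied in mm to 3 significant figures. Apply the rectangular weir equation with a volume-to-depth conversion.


Approach: apply the rectangular weir equation with a volume-to-depth conversion, Q = (2/3)*Cd*L*sqrt(2g)*H^1.5; d = Q*t/A * 1000.
Step 1 — weir discharge:
  Q = (2/3)*0.618*2.97*sqrt(2*9.81)*0.0728^1.5 = 0.10646 m^3/s
Step 2 — volume: V = 0.10646 * 1.14*3600 = 436.93 m^3
Step 3 — depth: d = V/A * 1000 = 436.93/5851 * 1000 = 74.7 mm
Therefore the depth of water applied = 74.7 mm.


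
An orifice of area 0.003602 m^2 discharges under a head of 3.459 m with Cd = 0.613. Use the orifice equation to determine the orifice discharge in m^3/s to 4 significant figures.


Approach: apply the orifice equation, Q = Cd*A*sqrt(2*g*h).
Q = 0.613 * 0.003602 * sqrt(2*9.81*3.459) = 0.01819 m^3/s
Therefore the orifice discharge = 0.01819 m^3/s.


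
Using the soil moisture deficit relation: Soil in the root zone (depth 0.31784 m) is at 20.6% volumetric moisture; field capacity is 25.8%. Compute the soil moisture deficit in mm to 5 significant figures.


Approach: apply the soil moisture deficit relation, SMD = (FC - theta)/100 * depth * 1000.
SMD = (25.8 - 20.6)/100 * 0.31784 * 1000 = 16.528 mm
Therefore the soil moisture deficit = 16.528 mm.


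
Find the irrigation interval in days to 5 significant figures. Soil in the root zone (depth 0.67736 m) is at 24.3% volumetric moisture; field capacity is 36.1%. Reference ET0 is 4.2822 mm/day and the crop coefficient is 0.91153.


Approach: apply soil-water budget scheduling, SMD = (FC-theta)/100*depth*1000; ETc = ET0*Kc; interval = SMD/ETc.
Step 1 — soil moisture deficit:
  SMD = (36.1 - 24.3)/100 * 0.67736 * 1000 = 79.92848 mm
Step 2 — daily crop ET (ETc = ET0*Kc):
  ETc = 4.2822 * 0.91153 = 3.903354 mm/day
Step 3 — irrigation interval (SMD/ETc):
  interval = 79.92848 / 3.903354 = 20.477 days
Therefore the irrigation interval = 20.477 days.


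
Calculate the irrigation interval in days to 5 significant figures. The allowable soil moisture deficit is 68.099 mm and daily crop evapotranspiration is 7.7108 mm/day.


Approach: apply the irrigation interval relation, interval = SMD / ETc.
interval = 68.099 / 7.7108 = 8.8316 days
Therefore the irrigation interval = 8.8316 days.


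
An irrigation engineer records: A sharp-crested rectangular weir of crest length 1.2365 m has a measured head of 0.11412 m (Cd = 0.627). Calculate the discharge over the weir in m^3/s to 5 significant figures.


Approach: apply the rectangular weir equation, Q = (2/3)*Cd*L*sqrt(2g)*H^1.5.
Q = (2/3)*0.627*1.2365*sqrt(2*9.81)*0.11412^1.5 = 0.088260 m^3/s
Therefore the discharge over the weir = 0.088260 m^3/s.


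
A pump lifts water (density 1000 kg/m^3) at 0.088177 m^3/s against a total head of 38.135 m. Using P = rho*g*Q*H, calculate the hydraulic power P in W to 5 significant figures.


P = 1000 * 9.81 * 0.088177 * 38.135 = 32987 W
Therefore the hydraulic power P = 32987 W.


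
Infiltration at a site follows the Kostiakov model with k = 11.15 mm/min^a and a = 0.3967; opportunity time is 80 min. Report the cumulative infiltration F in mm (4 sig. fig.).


Approach: apply the Kostiakov infiltration equation, F = k*t^a.
F = 11.15 * 80^0.3967 = 63.42 mm
Therefore the cumulative infiltration F = 63.42 mm.


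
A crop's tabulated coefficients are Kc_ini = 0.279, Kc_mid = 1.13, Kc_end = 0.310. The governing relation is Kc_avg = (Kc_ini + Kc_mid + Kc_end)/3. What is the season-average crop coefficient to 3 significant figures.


Kc_avg = (0.279 + 1.13 + 0.310)/3 = 0.573
Therefore the season-average crop coefficient = 0.573.


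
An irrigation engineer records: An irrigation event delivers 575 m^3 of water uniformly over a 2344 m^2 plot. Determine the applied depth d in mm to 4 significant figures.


Approach: apply depth from volume over area, d = (V/A)*1000.
d = (575 / 2344) * 1000 = 245.3 mm
Therefore the applied depth d = 245.3 mm.


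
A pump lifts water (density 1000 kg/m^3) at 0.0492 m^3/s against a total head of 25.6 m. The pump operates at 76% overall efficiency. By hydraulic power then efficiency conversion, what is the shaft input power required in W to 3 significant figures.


Approach: apply hydraulic power then efficiency conversion, P = rho*g*Q*H; P_in = P/eta.
Step 1 — hydraulic power (P = rho*g*Q*H):
  P = 1000 * 9.81 * 0.0492 * 25.6 = 12356 W
Step 2 — input power: P_in = P/eta = 12356 / 0.76 = 16300 W
Therefore the shaft input power required = 16300 W.


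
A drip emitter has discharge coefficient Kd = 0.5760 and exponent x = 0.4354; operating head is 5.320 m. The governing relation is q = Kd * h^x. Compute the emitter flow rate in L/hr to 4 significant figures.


q = 0.5760 * 5.320^0.4354 = 1.193 L/hr
Therefore the emitter flow rate = 1.193 L/hr.


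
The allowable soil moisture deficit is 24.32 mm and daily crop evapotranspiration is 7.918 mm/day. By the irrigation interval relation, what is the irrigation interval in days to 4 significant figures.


Approach: apply the irrigation interval relation, interval = SMD / ETc.
interval = 24.32 / 7.918 = 3.071 days
Therefore the irrigation interval = 3.071 days.


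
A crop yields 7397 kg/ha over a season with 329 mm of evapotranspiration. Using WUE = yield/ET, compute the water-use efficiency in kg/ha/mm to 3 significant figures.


WUE = 7397 / 329 = 22.5 kg/ha/mm
Therefore the water-use efficiency = 22.5 kg/ha/mm.


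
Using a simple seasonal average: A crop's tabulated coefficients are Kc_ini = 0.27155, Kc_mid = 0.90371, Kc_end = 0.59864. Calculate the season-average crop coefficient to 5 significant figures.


Approach: apply a simple seasonal average, Kc_avg = (Kc_ini + Kc_mid + Kc_end)/3.
Kc_avg = (0.27155 + 0.90371 + 0.59864)/3 = 0.59130
Therefore the season-average crop coefficient = 0.59130.


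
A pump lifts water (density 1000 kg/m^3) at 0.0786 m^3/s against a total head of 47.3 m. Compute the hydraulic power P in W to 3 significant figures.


Approach: apply the hydraulic power relation, P = rho*g*Q*H.
P = 1000 * 9.81 * 0.0786 * 47.3 = 36500 W
Therefore the hydraulic power P = 36500 W.


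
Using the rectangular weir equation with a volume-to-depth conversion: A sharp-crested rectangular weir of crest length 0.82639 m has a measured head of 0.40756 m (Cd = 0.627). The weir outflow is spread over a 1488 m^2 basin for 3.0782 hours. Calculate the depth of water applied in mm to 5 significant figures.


Approach: apply the rectangular weir equation with a volume-to-depth conversion, Q = (2/3)*Cd*L*sqrt(2g)*H^1.5; d = Q*t/A * 1000.
Step 1 — weir discharge:
  Q = (2/3)*0.627*0.82639*sqrt(2*9.81)*0.40756^1.5 = 0.3981055 m^3/s
Step 2 — volume: V = 0.3981055 * 3.0782*3600 = 4411.614 m^3
Step 3 — depth: d = V/A * 1000 = 4411.614/1488 * 1000 = 2964.8 mm
Therefore the depth of water applied = 2964.8 mm.


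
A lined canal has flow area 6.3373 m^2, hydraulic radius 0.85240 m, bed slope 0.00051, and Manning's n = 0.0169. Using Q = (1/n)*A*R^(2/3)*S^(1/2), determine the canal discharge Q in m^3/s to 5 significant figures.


Q = (1/0.0169) * 6.3373 * 0.85240^(2/3) * 0.00051^(1/2) = 7.6132 m^3/s
Therefore the canal discharge Q = 7.6132 m^3/s.


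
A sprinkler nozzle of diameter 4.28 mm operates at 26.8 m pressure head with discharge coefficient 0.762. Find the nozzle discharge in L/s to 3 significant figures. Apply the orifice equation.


Approach: apply the orifice equation, Q = Cd*A*sqrt(2*g*h), A = pi*(d/2)^2.
A = pi*(4.28e-3/2)^2 = 1.4387e-05 m^2
Q = 0.762 * 1.4387e-05 * sqrt(2*9.81*26.8) * 1000 = 0.251 L/s
Therefore the nozzle discharge = 0.251 L/s.


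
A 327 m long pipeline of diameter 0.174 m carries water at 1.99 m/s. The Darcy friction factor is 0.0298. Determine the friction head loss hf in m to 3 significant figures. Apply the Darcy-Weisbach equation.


Approach: apply the Darcy-Weisbach equation, hf = f*(L/D)*(v^2/(2g)).
hf = 0.0298 * (327/0.174) * (1.99^2 / (2*9.81))
hf = 11.3 m
Therefore the friction head loss hf = 11.3 m.


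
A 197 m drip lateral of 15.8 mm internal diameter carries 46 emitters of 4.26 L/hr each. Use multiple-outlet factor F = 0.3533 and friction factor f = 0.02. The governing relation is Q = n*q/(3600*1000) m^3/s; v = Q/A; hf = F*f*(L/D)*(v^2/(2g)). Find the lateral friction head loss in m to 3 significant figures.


Q = 46*4.26/(3600*1000) = 5.4433e-05 m^3/s
A = pi*(15.8e-3/2)^2 = 1.9607e-04 m^2, so v = Q/A = 0.27763 m/s
hf = 0.3533*0.02*(197/0.0158)*(0.27763^2/(2*9.81)) = 0.346 m
Therefore the lateral friction head loss = 0.346 m.


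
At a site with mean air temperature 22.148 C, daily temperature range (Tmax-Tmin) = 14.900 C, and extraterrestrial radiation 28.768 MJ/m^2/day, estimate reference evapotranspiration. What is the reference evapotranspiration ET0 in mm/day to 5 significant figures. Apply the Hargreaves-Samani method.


Approach: apply the Hargreaves-Samani method, ET0 = 0.0023*(Tmean+17.8)*sqrt(Tmax-Tmin)*0.408*Ra.
ET0 = 0.0023*(22.148+17.8)*sqrt(14.900)*0.408*28.768 = 4.1628 mm/day
Therefore the reference evapotranspiration ET0 = 4.1628 mm/day.


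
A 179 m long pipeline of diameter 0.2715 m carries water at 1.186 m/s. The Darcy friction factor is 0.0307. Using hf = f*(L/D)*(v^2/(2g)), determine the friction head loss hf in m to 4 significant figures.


hf = 0.0307 * (179/0.2715) * (1.186^2 / (2*9.81))
hf = 1.451 m
Therefore the friction head loss hf = 1.451 m.


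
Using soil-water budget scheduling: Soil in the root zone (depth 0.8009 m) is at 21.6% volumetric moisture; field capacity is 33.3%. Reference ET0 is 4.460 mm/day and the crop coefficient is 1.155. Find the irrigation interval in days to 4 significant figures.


Approach: apply soil-water budget scheduling, SMD = (FC-theta)/100*depth*1000; ETc = ET0*Kc; interval = SMD/ETc.
Step 1 — soil moisture deficit:
  SMD = (33.3 - 21.6)/100 * 0.8009 * 1000 = 93.7053 mm
Step 2 — daily crop ET (ETc = ET0*Kc):
  ETc = 4.460 * 1.155 = 5.15130 mm/day
Step 3 — irrigation interval (SMD/ETc):
  interval = 93.7053 / 5.15130 = 18.19 days
Therefore the irrigation interval = 18.19 days.


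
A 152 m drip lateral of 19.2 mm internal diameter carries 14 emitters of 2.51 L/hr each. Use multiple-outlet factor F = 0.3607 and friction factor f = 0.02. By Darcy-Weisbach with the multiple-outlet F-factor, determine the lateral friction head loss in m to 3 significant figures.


Approach: apply Darcy-Weisbach with the multiple-outlet F-factor, Q = n*q/(3600*1000) m^3/s; v = Q/A; hf = F*f*(L/D)*(v^2/(2g)).
Q = 14*2.51/(3600*1000) = 9.7611e-06 m^3/s
A = pi*(19.2e-3/2)^2 = 2.8953e-04 m^2, so v = Q/A = 0.033714 m/s
hf = 0.3607*0.02*(152/0.0192)*(0.033714^2/(2*9.81)) = 0.00331 m
Therefore the lateral friction head loss = 0.00331 m.


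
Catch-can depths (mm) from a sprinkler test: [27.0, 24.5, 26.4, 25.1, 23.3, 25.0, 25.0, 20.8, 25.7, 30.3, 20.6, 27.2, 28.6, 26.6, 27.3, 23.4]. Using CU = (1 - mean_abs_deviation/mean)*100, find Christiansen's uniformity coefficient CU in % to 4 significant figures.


mean = 25.4250 mm
mean |d_i - mean| = 1.96250 mm
CU = (1 - 1.96250/25.4250)*100 = 92.28 %
Therefore Christiansen's uniformity coefficient CU = 92.28 %.


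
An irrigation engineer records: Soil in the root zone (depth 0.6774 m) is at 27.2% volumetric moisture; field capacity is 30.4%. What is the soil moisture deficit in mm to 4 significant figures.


Approach: apply the soil moisture deficit relation, SMD = (FC - theta)/100 * depth * 1000.
SMD = (30.4 - 27.2)/100 * 0.6774 * 1000 = 21.68 mm
Therefore the soil moisture deficit = 21.68 mm.


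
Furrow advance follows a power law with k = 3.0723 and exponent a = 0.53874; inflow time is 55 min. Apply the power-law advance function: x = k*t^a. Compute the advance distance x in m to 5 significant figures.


x = 3.0723 * 55^0.53874 = 26.611 m
Therefore the advance distance x = 26.611 m.


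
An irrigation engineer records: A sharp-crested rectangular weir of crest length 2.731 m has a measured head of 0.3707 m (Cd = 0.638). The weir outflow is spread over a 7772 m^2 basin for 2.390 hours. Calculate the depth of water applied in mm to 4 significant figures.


Approach: apply the rectangular weir equation with a volume-to-depth conversion, Q = (2/3)*Cd*L*sqrt(2g)*H^1.5; d = Q*t/A * 1000.
Step 1 — weir discharge:
  Q = (2/3)*0.638*2.731*sqrt(2*9.81)*0.3707^1.5 = 1.16127 m^3/s
Step 2 — volume: V = 1.16127 * 2.390*3600 = 9991.60 m^3
Step 3 — depth: d = V/A * 1000 = 9991.60/7772 * 1000 = 1286 mm
Therefore the depth of water applied = 1286 mm.


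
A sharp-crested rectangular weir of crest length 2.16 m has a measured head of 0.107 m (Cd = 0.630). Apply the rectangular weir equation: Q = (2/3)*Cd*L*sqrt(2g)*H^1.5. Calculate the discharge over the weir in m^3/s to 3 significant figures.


Q = (2/3)*0.630*2.16*sqrt(2*9.81)*0.107^1.5 = 0.141 m^3/s
Therefore the discharge over the weir = 0.141 m^3/s.


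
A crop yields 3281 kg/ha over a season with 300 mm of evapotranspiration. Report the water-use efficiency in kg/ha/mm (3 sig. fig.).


Approach: apply the water-use efficiency ratio, WUE = yield/ET.
WUE = 3281 / 300 = 10.9 kg/ha/mm
Therefore the water-use efficiency = 10.9 kg/ha/mm.


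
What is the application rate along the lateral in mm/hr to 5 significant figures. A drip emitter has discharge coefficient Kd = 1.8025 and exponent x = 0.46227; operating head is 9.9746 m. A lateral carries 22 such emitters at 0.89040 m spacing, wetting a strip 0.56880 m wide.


Approach: apply the emitter equation with a lateral mass balance, q = Kd*h^x; Q = n*q; rate = Q/(n*spacing*width).
Step 1 — single emitter flow (q = Kd*h^x):
  q = 1.8025 * 9.9746^0.46227 = 5.219570 L/hr
Step 2 — total lateral flow: Q = 22 * 5.219570 = 114.8305 L/hr
Step 3 — wetted area: A = 22 * 0.89040 * 0.56880 = 11.14211 m^2
Step 4 — application rate: Q/A = 114.8305/11.14211 = 10.306 mm/hr
Therefore the application rate along the lateral = 10.306 mm/hr.


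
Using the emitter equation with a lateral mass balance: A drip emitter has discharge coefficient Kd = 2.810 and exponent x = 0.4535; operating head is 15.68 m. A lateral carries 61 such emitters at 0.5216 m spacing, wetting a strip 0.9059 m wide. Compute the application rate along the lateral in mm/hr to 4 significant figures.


Approach: apply the emitter equation with a lateral mass balance, q = Kd*h^x; Q = n*q; rate = Q/(n*spacing*width).
Step 1 — single emitter flow (q = Kd*h^x):
  q = 2.810 * 15.68^0.4535 = 9.79029 L/hr
Step 2 — total lateral flow: Q = 61 * 9.79029 = 597.208 L/hr
Step 3 — wetted area: A = 61 * 0.5216 * 0.9059 = 28.8236 m^2
Step 4 — application rate: Q/A = 597.208/28.8236 = 20.72 mm/hr
Therefore the application rate along the lateral = 20.72 mm/hr.


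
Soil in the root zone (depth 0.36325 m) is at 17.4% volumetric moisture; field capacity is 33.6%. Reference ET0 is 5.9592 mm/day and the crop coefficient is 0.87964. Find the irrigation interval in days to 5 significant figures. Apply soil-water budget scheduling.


Approach: apply soil-water budget scheduling, SMD = (FC-theta)/100*depth*1000; ETc = ET0*Kc; interval = SMD/ETc.
Step 1 — soil moisture deficit:
  SMD = (33.6 - 17.4)/100 * 0.36325 * 1000 = 58.84650 mm
Step 2 — daily crop ET (ETc = ET0*Kc):
  ETc = 5.9592 * 0.87964 = 5.241951 mm/day
Step 3 — irrigation interval (SMD/ETc):
  interval = 58.84650 / 5.241951 = 11.226 days
Therefore the irrigation interval = 11.226 days.


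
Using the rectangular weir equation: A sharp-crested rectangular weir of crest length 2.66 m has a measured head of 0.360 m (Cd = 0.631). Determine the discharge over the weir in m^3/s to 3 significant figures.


Approach: apply the rectangular weir equation, Q = (2/3)*Cd*L*sqrt(2g)*H^1.5.
Q = (2/3)*0.631*2.66*sqrt(2*9.81)*0.360^1.5 = 1.07 m^3/s
Therefore the discharge over the weir = 1.07 m^3/s.


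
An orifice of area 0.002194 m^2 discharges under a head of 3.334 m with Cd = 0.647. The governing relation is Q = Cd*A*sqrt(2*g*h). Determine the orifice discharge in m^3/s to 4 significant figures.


Q = 0.647 * 0.002194 * sqrt(2*9.81*3.334) = 0.01148 m^3/s
Therefore the orifice discharge = 0.01148 m^3/s.


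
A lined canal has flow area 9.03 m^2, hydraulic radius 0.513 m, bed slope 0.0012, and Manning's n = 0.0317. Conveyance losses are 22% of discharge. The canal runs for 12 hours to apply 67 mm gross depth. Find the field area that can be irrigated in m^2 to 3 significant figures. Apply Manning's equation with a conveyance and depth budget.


Approach: apply Manning's equation with a conveyance and depth budget, Q = (1/n)*A*R^(2/3)*S^(1/2); Q_field = Q*(1-loss); Area = Q_field*t/(d/1000).
Step 1 — canal discharge (Manning's equation):
  Q = (1/0.0317) * 9.03 * 0.513^(2/3) * 0.0012^(1/2) = 6.3236 m^3/s
Step 2 — delivered flow: Q_field = 6.3236*(1 - 22/100) = 4.9324 m^3/s
Step 3 — volume delivered: V = 4.9324 * 12*3600 = 213080 m^3
Step 4 — area served: A = V / (depth/1000) = 213080 / 0.067 = 3180000 m^2
Therefore the field area that can be irrigated = 3180000 m^2.


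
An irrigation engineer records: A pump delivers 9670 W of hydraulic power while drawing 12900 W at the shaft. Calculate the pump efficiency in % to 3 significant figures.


Approach: apply the efficiency ratio, eta = (P_out/P_in)*100.
eta = (9670 / 12900) * 100 = 75.0 %
Therefore the pump efficiency = 75.0 %.


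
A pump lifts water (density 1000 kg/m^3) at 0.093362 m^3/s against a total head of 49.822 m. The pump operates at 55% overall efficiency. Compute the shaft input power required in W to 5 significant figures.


Approach: apply hydraulic power then efficiency conversion, P = rho*g*Q*H; P_in = P/eta.
Step 1 — hydraulic power (P = rho*g*Q*H):
  P = 1000 * 9.81 * 0.093362 * 49.822 = 45631.03 W
Step 2 — input power: P_in = P/eta = 45631.03 / 0.55 = 82966 W
Therefore the shaft input power required = 82966 W.


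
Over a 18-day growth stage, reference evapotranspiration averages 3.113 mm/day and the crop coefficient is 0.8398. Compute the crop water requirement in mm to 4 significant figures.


Approach: apply the crop water requirement relation, CWR = ET0 * Kc * days.
CWR = 3.113 * 0.8398 * 18 = 47.06 mm
Therefore the crop water requirement = 47.06 mm.


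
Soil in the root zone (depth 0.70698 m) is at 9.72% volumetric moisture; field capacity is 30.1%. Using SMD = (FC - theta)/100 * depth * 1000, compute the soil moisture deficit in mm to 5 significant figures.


SMD = (30.1 - 9.72)/100 * 0.70698 * 1000 = 144.08 mm
Therefore the soil moisture deficit = 144.08 mm.


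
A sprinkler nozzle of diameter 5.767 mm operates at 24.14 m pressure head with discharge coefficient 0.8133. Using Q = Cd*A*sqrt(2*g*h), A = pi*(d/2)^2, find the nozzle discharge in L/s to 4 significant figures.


A = pi*(5.767e-3/2)^2 = 2.61210e-05 m^2
Q = 0.8133 * 2.61210e-05 * sqrt(2*9.81*24.14) * 1000 = 0.4623 L/s
Therefore the nozzle discharge = 0.4623 L/s.


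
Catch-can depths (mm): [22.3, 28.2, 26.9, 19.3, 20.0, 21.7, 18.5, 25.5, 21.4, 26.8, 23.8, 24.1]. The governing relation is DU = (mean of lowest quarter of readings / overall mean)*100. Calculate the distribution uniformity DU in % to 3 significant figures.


sorted lowest 3 of 12: [18.5, 19.3, 20.0] -> mean = 19.267 mm
overall mean = 23.208 mm
DU = (19.267/23.208)*100 = 83.0 %
Therefore the distribution uniformity DU = 83.0 %.


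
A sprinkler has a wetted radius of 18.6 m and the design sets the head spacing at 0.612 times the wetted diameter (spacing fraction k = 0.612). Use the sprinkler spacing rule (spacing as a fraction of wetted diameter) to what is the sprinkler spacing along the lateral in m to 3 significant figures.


Approach: apply the sprinkler spacing rule (spacing as a fraction of wetted diameter), S = k*(2*R).
S = 0.612 * (2 * 18.6) = 22.8 m
Therefore the sprinkler spacing along the lateral = 22.8 m.


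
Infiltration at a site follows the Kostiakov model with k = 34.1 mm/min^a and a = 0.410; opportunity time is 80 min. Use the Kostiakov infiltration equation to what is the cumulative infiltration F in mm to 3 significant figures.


Approach: apply the Kostiakov infiltration equation, F = k*t^a.
F = 34.1 * 80^0.410 = 206 mm
Therefore the cumulative infiltration F = 206 mm.


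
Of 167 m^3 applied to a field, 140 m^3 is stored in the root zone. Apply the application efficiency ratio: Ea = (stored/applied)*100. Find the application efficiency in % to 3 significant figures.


Ea = (140/167)*100 = 83.8 %
Therefore the application efficiency = 83.8 %.


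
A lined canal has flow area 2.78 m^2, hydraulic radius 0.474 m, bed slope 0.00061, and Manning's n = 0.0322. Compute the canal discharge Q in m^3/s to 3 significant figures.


Approach: apply Manning's equation, Q = (1/n)*A*R^(2/3)*S^(1/2).
Q = (1/0.0322) * 2.78 * 0.474^(2/3) * 0.00061^(1/2) = 1.30 m^3/s
Therefore the canal discharge Q = 1.30 m^3/s.


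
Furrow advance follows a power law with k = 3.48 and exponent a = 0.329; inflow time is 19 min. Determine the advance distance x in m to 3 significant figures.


Approach: apply the power-law advance function, x = k*t^a.
x = 3.48 * 19^0.329 = 9.17 m
Therefore the advance distance x = 9.17 m.


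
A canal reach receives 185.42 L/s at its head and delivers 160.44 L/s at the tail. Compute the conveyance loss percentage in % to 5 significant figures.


Approach: apply the conveyance loss ratio, loss% = ((Q_head - Q_tail)/Q_head)*100.
loss = ((185.42 - 160.44)/185.42)*100 = 13.472 %
Therefore the conveyance loss percentage = 13.472 %.


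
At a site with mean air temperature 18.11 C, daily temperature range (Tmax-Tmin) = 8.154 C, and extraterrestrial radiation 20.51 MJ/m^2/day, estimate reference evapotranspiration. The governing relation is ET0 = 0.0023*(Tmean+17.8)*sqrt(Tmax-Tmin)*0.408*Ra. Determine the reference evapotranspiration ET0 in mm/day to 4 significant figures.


ET0 = 0.0023*(18.11+17.8)*sqrt(8.154)*0.408*20.51 = 1.974 mm/day
Therefore the reference evapotranspiration ET0 = 1.974 mm/day.


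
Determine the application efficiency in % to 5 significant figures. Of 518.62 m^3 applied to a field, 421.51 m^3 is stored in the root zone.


Approach: apply the application efficiency ratio, Ea = (stored/applied)*100.
Ea = (421.51/518.62)*100 = 81.275 %
Therefore the application efficiency = 81.275 %.


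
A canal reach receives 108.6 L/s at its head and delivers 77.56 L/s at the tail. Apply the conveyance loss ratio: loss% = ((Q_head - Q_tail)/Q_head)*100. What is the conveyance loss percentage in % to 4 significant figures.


loss = ((108.6 - 77.56)/108.6)*100 = 28.58 %
Therefore the conveyance loss percentage = 28.58 %.


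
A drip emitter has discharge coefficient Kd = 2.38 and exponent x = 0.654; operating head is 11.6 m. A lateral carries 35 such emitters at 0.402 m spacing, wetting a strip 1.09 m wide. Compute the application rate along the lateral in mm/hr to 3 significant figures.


Approach: apply the emitter equation with a lateral mass balance, q = Kd*h^x; Q = n*q; rate = Q/(n*spacing*width).
Step 1 — single emitter flow (q = Kd*h^x):
  q = 2.38 * 11.6^0.654 = 11.823 L/hr
Step 2 — total lateral flow: Q = 35 * 11.823 = 413.81 L/hr
Step 3 — wetted area: A = 35 * 0.402 * 1.09 = 15.336 m^2
Step 4 — application rate: Q/A = 413.81/15.336 = 27.0 mm/hr
Therefore the application rate along the lateral = 27.0 mm/hr.


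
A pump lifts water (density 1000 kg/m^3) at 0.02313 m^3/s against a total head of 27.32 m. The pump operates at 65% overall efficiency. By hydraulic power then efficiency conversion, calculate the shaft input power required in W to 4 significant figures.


Approach: apply hydraulic power then efficiency conversion, P = rho*g*Q*H; P_in = P/eta.
Step 1 — hydraulic power (P = rho*g*Q*H):
  P = 1000 * 9.81 * 0.02313 * 27.32 = 6199.05 W
Step 2 — input power: P_in = P/eta = 6199.05 / 0.65 = 9537 W
Therefore the shaft input power required = 9537 W.


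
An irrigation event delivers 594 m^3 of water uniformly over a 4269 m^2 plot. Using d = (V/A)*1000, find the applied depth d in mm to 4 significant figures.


d = (594 / 4269) * 1000 = 139.1 mm
Therefore the applied depth d = 139.1 mm.


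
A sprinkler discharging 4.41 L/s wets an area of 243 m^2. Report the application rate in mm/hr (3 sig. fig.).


Approach: apply the application rate relation, rate = (Q/A)*3600.
rate = (4.41 / 243) * 3600 = 65.3 mm/hr
Therefore the application rate = 65.3 mm/hr.


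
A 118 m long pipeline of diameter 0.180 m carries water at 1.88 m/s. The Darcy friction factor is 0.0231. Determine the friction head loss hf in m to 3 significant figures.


Approach: apply the Darcy-Weisbach equation, hf = f*(L/D)*(v^2/(2g)).
hf = 0.0231 * (118/0.180) * (1.88^2 / (2*9.81))
hf = 2.73 m
Therefore the friction head loss hf = 2.73 m.


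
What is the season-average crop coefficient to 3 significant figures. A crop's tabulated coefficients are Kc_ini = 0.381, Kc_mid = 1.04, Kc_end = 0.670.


Approach: apply a simple seasonal average, Kc_avg = (Kc_ini + Kc_mid + Kc_end)/3.
Kc_avg = (0.381 + 1.04 + 0.670)/3 = 0.697
Therefore the season-average crop coefficient = 0.697.


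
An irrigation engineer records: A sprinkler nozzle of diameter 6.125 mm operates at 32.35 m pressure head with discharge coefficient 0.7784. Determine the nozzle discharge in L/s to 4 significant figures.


Approach: apply the orifice equation, Q = Cd*A*sqrt(2*g*h), A = pi*(d/2)^2.
A = pi*(6.125e-3/2)^2 = 2.94647e-05 m^2
Q = 0.7784 * 2.94647e-05 * sqrt(2*9.81*32.35) * 1000 = 0.5778 L/s
Therefore the nozzle discharge = 0.5778 L/s.


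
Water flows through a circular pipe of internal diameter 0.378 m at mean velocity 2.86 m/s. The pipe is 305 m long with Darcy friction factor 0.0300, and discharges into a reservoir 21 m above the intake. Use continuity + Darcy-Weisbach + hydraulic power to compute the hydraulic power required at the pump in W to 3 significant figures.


Approach: apply continuity + Darcy-Weisbach + hydraulic power, Q = A*v; hf = f*(L/D)*(v^2/(2g)); H = static + hf; P = rho*g*Q*H.
Step 1 — flow rate (continuity, Q = A*v):
  A = pi*(0.378/2)^2 = 0.11222 m^2
  Q = 0.11222 * 2.86 = 0.32095 m^3/s
Step 2 — friction head loss (Darcy-Weisbach):
  hf = 0.0300 * (305/0.378) * (2.86^2 / (2*9.81))
  hf = 10.092 m
Step 3 — total head: H = 21 + 10.092 = 31.092 m
Step 4 — hydraulic power (P = rho*g*Q*H):
  P = 1000 * 9.81 * 0.32095 * 31.092 = 97900 W
Therefore the hydraulic power required at the pump = 97900 W.


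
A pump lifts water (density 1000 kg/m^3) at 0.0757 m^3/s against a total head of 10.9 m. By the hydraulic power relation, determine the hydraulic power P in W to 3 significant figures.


Approach: apply the hydraulic power relation, P = rho*g*Q*H.
P = 1000 * 9.81 * 0.0757 * 10.9 = 8090 W
Therefore the hydraulic power P = 8090 W.


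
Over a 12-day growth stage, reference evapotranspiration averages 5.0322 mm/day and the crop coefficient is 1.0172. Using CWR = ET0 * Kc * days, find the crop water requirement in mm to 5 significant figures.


CWR = 5.0322 * 1.0172 * 12 = 61.425 mm
Therefore the crop water requirement = 61.425 mm.


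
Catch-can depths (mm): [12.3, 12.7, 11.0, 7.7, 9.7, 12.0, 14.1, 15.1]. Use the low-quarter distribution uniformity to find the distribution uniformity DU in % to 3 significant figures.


Approach: apply the low-quarter distribution uniformity, DU = (mean of lowest quarter of readings / overall mean)*100.
sorted lowest 2 of 8: [7.7, 9.7] -> mean = 8.7000 mm
overall mean = 11.825 mm
DU = (8.7000/11.825)*100 = 73.6 %
Therefore the distribution uniformity DU = 73.6 %.


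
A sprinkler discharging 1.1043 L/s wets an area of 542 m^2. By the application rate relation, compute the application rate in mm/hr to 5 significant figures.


Approach: apply the application rate relation, rate = (Q/A)*3600.
rate = (1.1043 / 542) * 3600 = 7.3348 mm/hr
Therefore the application rate = 7.3348 mm/hr.


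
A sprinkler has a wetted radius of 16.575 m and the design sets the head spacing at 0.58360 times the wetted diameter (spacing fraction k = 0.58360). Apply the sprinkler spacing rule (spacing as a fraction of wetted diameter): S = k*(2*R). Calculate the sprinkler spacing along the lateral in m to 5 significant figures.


S = 0.58360 * (2 * 16.575) = 19.346 m
Therefore the sprinkler spacing along the lateral = 19.346 m.


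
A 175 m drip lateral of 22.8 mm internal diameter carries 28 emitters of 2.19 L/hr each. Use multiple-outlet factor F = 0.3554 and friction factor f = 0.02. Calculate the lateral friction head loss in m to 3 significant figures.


Approach: apply Darcy-Weisbach with the multiple-outlet F-factor, Q = n*q/(3600*1000) m^3/s; v = Q/A; hf = F*f*(L/D)*(v^2/(2g)).
Q = 28*2.19/(3600*1000) = 1.7033e-05 m^3/s
A = pi*(22.8e-3/2)^2 = 4.0828e-04 m^2, so v = Q/A = 0.041720 m/s
hf = 0.3554*0.02*(175/0.0228)*(0.041720^2/(2*9.81)) = 0.00484 m
Therefore the lateral friction head loss = 0.00484 m.
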